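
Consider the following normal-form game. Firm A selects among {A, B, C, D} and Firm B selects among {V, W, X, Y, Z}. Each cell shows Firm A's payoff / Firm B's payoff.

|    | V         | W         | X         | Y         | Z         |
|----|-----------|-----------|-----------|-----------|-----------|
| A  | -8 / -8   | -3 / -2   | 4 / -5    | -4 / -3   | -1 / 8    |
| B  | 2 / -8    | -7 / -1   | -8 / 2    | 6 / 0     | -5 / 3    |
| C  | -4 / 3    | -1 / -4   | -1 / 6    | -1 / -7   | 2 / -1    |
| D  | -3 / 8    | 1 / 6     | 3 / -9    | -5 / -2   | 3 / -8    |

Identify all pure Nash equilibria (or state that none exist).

None

Check mutual best responses: a cell is a NE iff neither player can gain by unilaterally deviating.
Firm A's best responses — vs V: B (payoff 2); vs W: D (payoff 1); vs X: A (payoff 4); vs Y: B (payoff 6); vs Z: D (payoff 3).
Firm B's best responses — vs A: Z (payoff 8); vs B: Z (payoff 3); vs C: X (payoff 6); vs D: V (payoff 8).
No cell has both players best-responding. For instance, Firm A's best reply to X is A, but against A Firm B prefers Z over X.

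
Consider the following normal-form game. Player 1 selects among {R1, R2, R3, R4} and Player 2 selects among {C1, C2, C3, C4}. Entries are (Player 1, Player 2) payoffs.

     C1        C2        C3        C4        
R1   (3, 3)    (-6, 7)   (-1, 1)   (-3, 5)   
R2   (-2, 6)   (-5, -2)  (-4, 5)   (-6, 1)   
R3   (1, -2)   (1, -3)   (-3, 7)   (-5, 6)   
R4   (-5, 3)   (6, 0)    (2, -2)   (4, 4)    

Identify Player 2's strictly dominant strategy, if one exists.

A strategy is strictly dominant if it gives Player 2 a strictly higher payoff than every other strategy, against every choice by the opponent.
C1 is not dominant: against R1, C2 gives 7 > 3.
C2 is not dominant: against R2, C1 gives 6 > -2.
C3 is not dominant: against R1, C1 gives 3 > 1.
C4 is not dominant: against R1, C2 gives 7 > 5.
No single strategy is best against every opponent action.

No strictly dominant strategy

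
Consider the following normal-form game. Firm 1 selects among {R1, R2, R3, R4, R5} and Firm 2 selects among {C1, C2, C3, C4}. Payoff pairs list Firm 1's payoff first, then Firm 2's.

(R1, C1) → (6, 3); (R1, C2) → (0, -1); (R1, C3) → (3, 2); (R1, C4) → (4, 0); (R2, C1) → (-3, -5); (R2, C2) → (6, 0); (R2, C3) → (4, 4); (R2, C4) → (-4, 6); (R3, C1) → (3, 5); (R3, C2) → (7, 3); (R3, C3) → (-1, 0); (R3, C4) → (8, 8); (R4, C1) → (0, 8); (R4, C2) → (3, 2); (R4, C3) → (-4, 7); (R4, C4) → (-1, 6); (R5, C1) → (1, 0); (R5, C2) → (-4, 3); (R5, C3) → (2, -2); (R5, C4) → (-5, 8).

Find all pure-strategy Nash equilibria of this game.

A profile is a Nash equilibrium when each player is best-responding to the other.
Firm 1's best responses — vs C1: R1 (payoff 6); vs C2: R3 (payoff 7); vs C3: R2 (payoff 4); vs C4: R3 (payoff 8).
Firm 2's best responses — vs R1: C1 (payoff 3); vs R2: C4 (payoff 6); vs R3: C4 (payoff 8); vs R4: C1 (payoff 8); vs R5: C4 (payoff 8).
Mutual best responses occur at (R1, C1) and (R3, C4); at each, neither player gains by switching.

(R1, C1) and (R3, C4)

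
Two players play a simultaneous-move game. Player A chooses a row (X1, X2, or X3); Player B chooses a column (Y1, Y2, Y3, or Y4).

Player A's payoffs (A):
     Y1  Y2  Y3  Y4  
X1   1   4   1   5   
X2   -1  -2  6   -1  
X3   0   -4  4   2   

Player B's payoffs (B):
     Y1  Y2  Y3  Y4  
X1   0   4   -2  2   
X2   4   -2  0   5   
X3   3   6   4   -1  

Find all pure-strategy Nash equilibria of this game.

Find each player's best response to every opponent strategy; NE are the intersections.
Player A's best responses — vs Y1: X1 (payoff 1); vs Y2: X1 (payoff 4); vs Y3: X2 (payoff 6); vs Y4: X1 (payoff 5).
Player B's best responses — vs X1: Y2 (payoff 4); vs X2: Y4 (payoff 5); vs X3: Y2 (payoff 6).
The only mutual best response is (X1, Y2); neither player gains by switching there.

(X1, Y2)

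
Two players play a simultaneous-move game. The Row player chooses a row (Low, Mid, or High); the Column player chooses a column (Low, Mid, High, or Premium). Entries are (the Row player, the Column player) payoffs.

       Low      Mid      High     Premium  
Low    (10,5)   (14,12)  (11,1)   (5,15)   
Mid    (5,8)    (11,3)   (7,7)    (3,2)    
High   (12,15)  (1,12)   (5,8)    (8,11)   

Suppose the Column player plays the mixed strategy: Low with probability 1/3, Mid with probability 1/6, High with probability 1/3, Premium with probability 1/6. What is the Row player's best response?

Low

Compute the Row player's expected payoff from each pure strategy against the given mix.
Low: (1/3)·10 + (1/6)·14 + (1/3)·11 + (1/6)·5 = 61/6
Mid: (1/3)·5 + (1/6)·11 + (1/3)·7 + (1/6)·3 = 19/3
High: (1/3)·12 + (1/6)·1 + (1/3)·5 + (1/6)·8 = 43/6
Highest expected payoff is 61/6, from Low.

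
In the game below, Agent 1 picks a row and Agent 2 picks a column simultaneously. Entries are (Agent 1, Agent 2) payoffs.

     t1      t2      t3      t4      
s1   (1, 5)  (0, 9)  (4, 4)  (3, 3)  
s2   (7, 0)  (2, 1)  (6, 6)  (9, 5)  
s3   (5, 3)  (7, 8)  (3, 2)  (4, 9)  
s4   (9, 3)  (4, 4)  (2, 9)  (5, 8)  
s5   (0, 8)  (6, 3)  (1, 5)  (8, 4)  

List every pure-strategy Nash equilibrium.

Check mutual best responses: a cell is a NE iff neither player can gain by unilaterally deviating.
Agent 1's best responses — vs t1: s4 (payoff 9); vs t2: s3 (payoff 7); vs t3: s2 (payoff 6); vs t4: s2 (payoff 9).
Agent 2's best responses — vs s1: t2 (payoff 9); vs s2: t3 (payoff 6); vs s3: t4 (payoff 9); vs s4: t3 (payoff 9); vs s5: t1 (payoff 8).
The only mutual best response is (s2, t3); neither player gains by switching there.

(s2, t3)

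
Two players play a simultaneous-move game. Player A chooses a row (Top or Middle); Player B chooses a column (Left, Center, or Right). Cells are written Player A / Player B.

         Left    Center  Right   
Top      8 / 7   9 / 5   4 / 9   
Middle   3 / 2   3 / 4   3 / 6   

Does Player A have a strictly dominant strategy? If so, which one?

Top

A strategy is strictly dominant if it gives Player A a strictly higher payoff than every other strategy, against every choice by the opponent.
Top strictly dominates: vs Left: 8 > 3; vs Center: 9 > 3; vs Right: 4 > 3.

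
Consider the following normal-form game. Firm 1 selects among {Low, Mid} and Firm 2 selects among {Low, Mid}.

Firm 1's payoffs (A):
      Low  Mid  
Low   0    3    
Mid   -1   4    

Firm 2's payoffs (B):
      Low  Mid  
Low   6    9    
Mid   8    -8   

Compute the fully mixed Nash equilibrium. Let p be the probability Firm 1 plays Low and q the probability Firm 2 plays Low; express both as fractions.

Each player's mixing probability is pinned down by making the *other* player indifferent.
Firm 2 indifferent between Low and Mid: p·6 + (1−p)·8 = p·9 + (1−p)·(-8) ⟹ 8 + (-2)p = (-8) + 17p ⟹ p = 16/19.
Firm 1 indifferent between Low and Mid: q·0 + (1−q)·3 = q·(-1) + (1−q)·4 ⟹ 3 + (-3)q = 4 + (-5)q ⟹ q = 1/2.

p = 16/19, q = 1/2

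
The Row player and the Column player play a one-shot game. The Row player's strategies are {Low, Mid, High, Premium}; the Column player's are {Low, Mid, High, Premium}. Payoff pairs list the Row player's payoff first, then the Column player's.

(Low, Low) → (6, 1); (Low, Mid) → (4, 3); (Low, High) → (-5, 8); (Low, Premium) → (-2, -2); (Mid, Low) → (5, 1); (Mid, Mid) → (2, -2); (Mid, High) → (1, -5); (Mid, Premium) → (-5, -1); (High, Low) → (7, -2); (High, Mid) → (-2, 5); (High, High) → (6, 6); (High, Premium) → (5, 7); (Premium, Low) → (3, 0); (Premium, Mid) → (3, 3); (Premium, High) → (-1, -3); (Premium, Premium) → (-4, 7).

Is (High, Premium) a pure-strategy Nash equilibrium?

Holding the Column player at Premium: the Row player gets 5 from High, versus -2 from Low, -5 from Mid, -4 from Premium. No profitable deviation for the Row player.
Holding the Row player at High: the Column player gets 7 from Premium, versus -2 from Low, 5 from Mid, 6 from High. No profitable deviation for the Column player either.

Yes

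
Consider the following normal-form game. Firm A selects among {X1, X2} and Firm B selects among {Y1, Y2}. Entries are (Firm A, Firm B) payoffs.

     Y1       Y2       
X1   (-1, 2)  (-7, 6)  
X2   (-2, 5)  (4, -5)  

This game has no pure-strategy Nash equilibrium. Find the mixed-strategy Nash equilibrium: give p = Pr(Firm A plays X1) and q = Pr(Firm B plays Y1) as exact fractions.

p = 5/7, q = 11/12

Each player's mixing probability is pinned down by making the *other* player indifferent.
Firm B indifferent between Y1 and Y2: p·2 + (1−p)·5 = p·6 + (1−p)·(-5) ⟹ 5 + (-3)p = (-5) + 11p ⟹ p = 5/7.
Firm A indifferent between X1 and X2: q·(-1) + (1−q)·(-7) = q·(-2) + (1−q)·4 ⟹ (-7) + 6q = 4 + (-6)q ⟹ q = 11/12.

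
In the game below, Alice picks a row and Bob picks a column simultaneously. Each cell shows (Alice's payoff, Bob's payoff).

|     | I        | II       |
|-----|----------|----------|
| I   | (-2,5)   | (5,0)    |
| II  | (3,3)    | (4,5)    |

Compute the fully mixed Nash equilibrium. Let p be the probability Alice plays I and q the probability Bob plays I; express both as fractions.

In a mixed NE each player is indifferent between their pure strategies, so the opponent's mix sets the indifference.
Bob indifferent between I and II: p·5 + (1−p)·3 = p·0 + (1−p)·5 ⟹ 3 + 2p = 5 + (-5)p ⟹ p = 2/7.
Alice indifferent between I and II: q·(-2) + (1−q)·5 = q·3 + (1−q)·4 ⟹ 5 + (-7)q = 4 + (-1)q ⟹ q = 1/6.

p = 2/7, q = 1/6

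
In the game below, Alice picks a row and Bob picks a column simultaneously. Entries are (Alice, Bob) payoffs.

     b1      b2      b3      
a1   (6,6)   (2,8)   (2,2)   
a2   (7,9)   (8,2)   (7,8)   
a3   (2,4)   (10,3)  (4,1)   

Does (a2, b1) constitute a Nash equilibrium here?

Yes

Holding Bob at b1: Alice gets 7 from a2, versus 6 from a1, 2 from a3. No profitable deviation for Alice.
Holding Alice at a2: Bob gets 9 from b1, versus 2 from b2, 8 from b3. No profitable deviation for Bob either.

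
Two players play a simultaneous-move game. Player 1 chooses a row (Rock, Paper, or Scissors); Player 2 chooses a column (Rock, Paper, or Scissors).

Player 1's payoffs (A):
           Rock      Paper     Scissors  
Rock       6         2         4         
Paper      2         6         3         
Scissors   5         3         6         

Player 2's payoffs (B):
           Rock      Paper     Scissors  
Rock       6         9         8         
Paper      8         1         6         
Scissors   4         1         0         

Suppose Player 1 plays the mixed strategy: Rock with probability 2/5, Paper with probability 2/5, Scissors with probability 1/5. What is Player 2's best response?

Player 2's best reply maximizes expected payoff against the mix.
Rock: (2/5)·6 + (2/5)·8 + (1/5)·4 = 32/5
Paper: (2/5)·9 + (2/5)·1 + (1/5)·1 = 21/5
Scissors: (2/5)·8 + (2/5)·6 + (1/5)·0 = 28/5
Highest expected payoff is 32/5, from Rock.

Rock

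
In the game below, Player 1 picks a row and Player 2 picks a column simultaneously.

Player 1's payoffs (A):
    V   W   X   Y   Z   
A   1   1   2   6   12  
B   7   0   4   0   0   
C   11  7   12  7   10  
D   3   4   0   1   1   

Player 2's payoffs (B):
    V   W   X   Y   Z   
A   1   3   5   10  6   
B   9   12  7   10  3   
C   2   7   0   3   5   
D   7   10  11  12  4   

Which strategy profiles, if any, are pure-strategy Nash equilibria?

(C, W)

Check mutual best responses: a cell is a NE iff neither player can gain by unilaterally deviating.
Player 1's best responses — vs V: C (payoff 11); vs W: C (payoff 7); vs X: C (payoff 12); vs Y: C (payoff 7); vs Z: A (payoff 12).
Player 2's best responses — vs A: Y (payoff 10); vs B: W (payoff 12); vs C: W (payoff 7); vs D: Y (payoff 12).
The only mutual best response is (C, W); neither player gains by switching there.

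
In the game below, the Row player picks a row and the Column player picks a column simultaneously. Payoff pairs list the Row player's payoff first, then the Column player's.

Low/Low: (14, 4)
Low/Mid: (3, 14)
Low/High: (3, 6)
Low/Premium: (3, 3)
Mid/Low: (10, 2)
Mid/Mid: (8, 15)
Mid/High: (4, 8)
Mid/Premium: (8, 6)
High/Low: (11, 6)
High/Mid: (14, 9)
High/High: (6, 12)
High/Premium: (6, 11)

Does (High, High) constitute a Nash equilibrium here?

Yes

Holding the Column player at High: the Row player gets 6 from High, versus 3 from Low, 4 from Mid. No profitable deviation for the Row player.
Holding the Row player at High: the Column player gets 12 from High, versus 6 from Low, 9 from Mid, 11 from Premium. No profitable deviation for the Column player either.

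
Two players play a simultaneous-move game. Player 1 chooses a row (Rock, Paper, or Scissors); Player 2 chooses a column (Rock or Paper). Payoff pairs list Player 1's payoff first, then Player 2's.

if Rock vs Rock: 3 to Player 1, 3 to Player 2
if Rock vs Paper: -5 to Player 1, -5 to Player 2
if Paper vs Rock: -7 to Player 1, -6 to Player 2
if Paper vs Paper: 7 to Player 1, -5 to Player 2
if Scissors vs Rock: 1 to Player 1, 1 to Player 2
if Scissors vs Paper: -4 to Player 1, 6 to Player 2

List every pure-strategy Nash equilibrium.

(Rock, Rock) and (Paper, Paper)

A profile is a Nash equilibrium when each player is best-responding to the other.
Player 1's best responses — vs Rock: Rock (payoff 3); vs Paper: Paper (payoff 7).
Player 2's best responses — vs Rock: Rock (payoff 3); vs Paper: Paper (payoff -5); vs Scissors: Paper (payoff 6).
Mutual best responses occur at (Rock, Rock) and (Paper, Paper); at each, neither player gains by switching.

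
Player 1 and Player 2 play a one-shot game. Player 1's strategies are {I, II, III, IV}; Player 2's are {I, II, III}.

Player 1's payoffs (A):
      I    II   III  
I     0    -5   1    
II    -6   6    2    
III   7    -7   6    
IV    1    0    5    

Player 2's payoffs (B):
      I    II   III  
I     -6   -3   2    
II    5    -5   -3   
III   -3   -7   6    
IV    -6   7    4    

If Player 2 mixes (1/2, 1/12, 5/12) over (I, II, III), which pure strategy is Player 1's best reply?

III

Compute Player 1's expected payoff from each pure strategy against the given mix.
I: (1/2)·0 + (1/12)·(-5) + (5/12)·1 = 0
II: (1/2)·(-6) + (1/12)·6 + (5/12)·2 = -5/3
III: (1/2)·7 + (1/12)·(-7) + (5/12)·6 = 65/12
IV: (1/2)·1 + (1/12)·0 + (5/12)·5 = 31/12
Highest expected payoff is 65/12, from III.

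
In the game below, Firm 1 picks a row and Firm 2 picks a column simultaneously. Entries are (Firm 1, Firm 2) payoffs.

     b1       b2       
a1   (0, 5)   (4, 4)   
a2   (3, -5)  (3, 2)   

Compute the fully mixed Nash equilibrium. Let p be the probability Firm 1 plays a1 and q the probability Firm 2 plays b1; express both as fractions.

p = 7/8, q = 1/4

In a mixed NE each player is indifferent between their pure strategies, so the opponent's mix sets the indifference.
Firm 2 indifferent between b1 and b2: p·5 + (1−p)·(-5) = p·4 + (1−p)·2 ⟹ (-5) + 10p = 2 + 2p ⟹ p = 7/8.
Firm 1 indifferent between a1 and a2: q·0 + (1−q)·4 = q·3 + (1−q)·3 ⟹ 4 + (-4)q = 3 + 0q ⟹ q = 1/4.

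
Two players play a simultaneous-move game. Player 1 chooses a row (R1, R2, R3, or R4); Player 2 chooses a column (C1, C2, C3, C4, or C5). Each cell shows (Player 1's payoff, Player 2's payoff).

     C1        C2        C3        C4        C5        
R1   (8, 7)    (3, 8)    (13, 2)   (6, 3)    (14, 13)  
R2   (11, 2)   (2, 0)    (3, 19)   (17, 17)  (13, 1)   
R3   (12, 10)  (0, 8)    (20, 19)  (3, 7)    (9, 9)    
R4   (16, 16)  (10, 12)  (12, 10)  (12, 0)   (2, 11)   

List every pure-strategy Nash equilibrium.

Check mutual best responses: a cell is a NE iff neither player can gain by unilaterally deviating.
Player 1's best responses — vs C1: R4 (payoff 16); vs C2: R4 (payoff 10); vs C3: R3 (payoff 20); vs C4: R2 (payoff 17); vs C5: R1 (payoff 14).
Player 2's best responses — vs R1: C5 (payoff 13); vs R2: C3 (payoff 19); vs R3: C3 (payoff 19); vs R4: C1 (payoff 16).
Mutual best responses occur at (R1, C5), (R3, C3), and (R4, C1); at each, neither player gains by switching.

(R1, C5), (R3, C3), and (R4, C1)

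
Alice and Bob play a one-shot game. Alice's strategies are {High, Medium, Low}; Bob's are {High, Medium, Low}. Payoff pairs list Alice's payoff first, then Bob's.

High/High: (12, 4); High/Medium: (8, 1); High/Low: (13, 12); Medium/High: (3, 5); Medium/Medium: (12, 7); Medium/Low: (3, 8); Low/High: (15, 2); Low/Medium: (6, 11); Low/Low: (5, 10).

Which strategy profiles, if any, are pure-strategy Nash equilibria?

(High, Low)

A profile is a Nash equilibrium when each player is best-responding to the other.
Alice's best responses — vs High: Low (payoff 15); vs Medium: Medium (payoff 12); vs Low: High (payoff 13).
Bob's best responses — vs High: Low (payoff 12); vs Medium: Low (payoff 8); vs Low: Medium (payoff 11).
The only mutual best response is (High, Low); neither player gains by switching there.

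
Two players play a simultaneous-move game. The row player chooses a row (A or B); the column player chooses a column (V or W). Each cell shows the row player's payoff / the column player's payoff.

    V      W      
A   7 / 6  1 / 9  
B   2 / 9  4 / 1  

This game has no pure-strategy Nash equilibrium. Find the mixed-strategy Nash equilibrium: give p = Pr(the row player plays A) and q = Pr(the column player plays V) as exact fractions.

Each player's mixing probability is pinned down by making the *other* player indifferent.
The column player indifferent between V and W: p·6 + (1−p)·9 = p·9 + (1−p)·1 ⟹ 9 + (-3)p = 1 + 8p ⟹ p = 8/11.
The row player indifferent between A and B: q·7 + (1−q)·1 = q·2 + (1−q)·4 ⟹ 1 + 6q = 4 + (-2)q ⟹ q = 3/8.

p = 8/11, q = 3/8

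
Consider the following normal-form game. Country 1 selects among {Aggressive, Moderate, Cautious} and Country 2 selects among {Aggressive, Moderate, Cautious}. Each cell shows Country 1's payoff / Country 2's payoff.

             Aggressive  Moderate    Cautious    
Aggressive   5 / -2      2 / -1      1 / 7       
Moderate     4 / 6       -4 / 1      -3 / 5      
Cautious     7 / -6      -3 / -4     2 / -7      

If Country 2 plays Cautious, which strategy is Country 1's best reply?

Cautious

With Country 2 fixed at Cautious, Country 1's payoffs are: Aggressive → 1, Moderate → -3, Cautious → 2.
The maximum is 2, achieved by Cautious.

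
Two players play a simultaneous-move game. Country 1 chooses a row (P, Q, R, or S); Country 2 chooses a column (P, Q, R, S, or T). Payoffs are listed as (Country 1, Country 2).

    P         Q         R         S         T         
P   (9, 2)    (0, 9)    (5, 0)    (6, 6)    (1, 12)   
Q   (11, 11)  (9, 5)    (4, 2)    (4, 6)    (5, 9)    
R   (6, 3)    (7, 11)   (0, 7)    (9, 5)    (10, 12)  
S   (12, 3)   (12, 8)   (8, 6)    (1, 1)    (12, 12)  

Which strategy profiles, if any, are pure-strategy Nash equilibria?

(S, T)

Find each player's best response to every opponent strategy; NE are the intersections.
Country 1's best responses — vs P: S (payoff 12); vs Q: S (payoff 12); vs R: S (payoff 8); vs S: R (payoff 9); vs T: S (payoff 12).
Country 2's best responses — vs P: T (payoff 12); vs Q: P (payoff 11); vs R: T (payoff 12); vs S: T (payoff 12).
The only mutual best response is (S, T); neither player gains by switching there.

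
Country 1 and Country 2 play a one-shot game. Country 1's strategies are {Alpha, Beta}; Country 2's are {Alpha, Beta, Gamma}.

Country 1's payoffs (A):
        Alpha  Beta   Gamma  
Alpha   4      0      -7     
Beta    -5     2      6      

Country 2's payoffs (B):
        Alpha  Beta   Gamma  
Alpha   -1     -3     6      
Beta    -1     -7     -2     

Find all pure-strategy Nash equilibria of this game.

None

A profile is a Nash equilibrium when each player is best-responding to the other.
Country 1's best responses — vs Alpha: Alpha (payoff 4); vs Beta: Beta (payoff 2); vs Gamma: Beta (payoff 6).
Country 2's best responses — vs Alpha: Gamma (payoff 6); vs Beta: Alpha (payoff -1).
No cell has both players best-responding. For instance, Country 1's best reply to Gamma is Beta, but against Beta Country 2 prefers Alpha over Gamma.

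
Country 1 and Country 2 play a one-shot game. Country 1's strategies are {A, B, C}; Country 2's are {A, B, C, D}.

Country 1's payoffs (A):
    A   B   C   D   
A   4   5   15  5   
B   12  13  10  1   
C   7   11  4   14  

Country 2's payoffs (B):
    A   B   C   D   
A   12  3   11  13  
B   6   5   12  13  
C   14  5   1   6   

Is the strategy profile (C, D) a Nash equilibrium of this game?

No

Holding Country 2 at D: Country 1 gets 14 from C, versus 5 from A, 1 from B. No profitable deviation for Country 1.
Holding Country 1 at C: Country 2 gets 6 from D but could get 14 by switching to A. Country 2 has a profitable deviation.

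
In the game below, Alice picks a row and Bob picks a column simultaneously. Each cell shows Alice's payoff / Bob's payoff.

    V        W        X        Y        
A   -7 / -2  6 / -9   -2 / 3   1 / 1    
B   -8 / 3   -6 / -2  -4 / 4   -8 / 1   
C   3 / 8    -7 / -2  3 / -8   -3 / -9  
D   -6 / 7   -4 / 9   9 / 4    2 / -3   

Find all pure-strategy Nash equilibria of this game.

Find each player's best response to every opponent strategy; NE are the intersections.
Alice's best responses — vs V: C (payoff 3); vs W: A (payoff 6); vs X: D (payoff 9); vs Y: D (payoff 2).
Bob's best responses — vs A: X (payoff 3); vs B: X (payoff 4); vs C: V (payoff 8); vs D: W (payoff 9).
The only mutual best response is (C, V); neither player gains by switching there.

(C, V)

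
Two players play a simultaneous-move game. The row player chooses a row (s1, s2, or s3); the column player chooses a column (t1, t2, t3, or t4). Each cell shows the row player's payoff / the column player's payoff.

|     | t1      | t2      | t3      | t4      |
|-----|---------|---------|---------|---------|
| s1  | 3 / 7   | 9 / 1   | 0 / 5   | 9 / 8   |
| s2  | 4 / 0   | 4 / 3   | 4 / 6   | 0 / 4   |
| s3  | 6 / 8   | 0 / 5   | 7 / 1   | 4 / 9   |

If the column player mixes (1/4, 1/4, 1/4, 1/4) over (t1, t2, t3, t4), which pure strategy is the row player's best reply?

s1

The row player's best reply maximizes expected payoff against the mix.
s1: (1/4)·3 + (1/4)·9 + (1/4)·0 + (1/4)·9 = 21/4
s2: (1/4)·4 + (1/4)·4 + (1/4)·4 + (1/4)·0 = 3
s3: (1/4)·6 + (1/4)·0 + (1/4)·7 + (1/4)·4 = 17/4
Highest expected payoff is 21/4, from s1.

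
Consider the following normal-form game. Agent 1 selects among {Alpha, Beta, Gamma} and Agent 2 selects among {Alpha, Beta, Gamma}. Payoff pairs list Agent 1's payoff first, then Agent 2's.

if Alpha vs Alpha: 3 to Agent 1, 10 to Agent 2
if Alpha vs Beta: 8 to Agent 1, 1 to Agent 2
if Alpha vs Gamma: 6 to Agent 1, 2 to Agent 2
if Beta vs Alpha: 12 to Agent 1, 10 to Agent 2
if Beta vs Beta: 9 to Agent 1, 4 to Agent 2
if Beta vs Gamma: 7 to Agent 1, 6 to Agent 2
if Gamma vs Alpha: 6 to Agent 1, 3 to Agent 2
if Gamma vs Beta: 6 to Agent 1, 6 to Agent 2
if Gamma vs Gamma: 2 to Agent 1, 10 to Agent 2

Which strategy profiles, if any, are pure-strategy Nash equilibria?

(Beta, Alpha)

Find each player's best response to every opponent strategy; NE are the intersections.
Agent 1's best responses — vs Alpha: Beta (payoff 12); vs Beta: Beta (payoff 9); vs Gamma: Beta (payoff 7).
Agent 2's best responses — vs Alpha: Alpha (payoff 10); vs Beta: Alpha (payoff 10); vs Gamma: Gamma (payoff 10).
The only mutual best response is (Beta, Alpha); neither player gains by switching there.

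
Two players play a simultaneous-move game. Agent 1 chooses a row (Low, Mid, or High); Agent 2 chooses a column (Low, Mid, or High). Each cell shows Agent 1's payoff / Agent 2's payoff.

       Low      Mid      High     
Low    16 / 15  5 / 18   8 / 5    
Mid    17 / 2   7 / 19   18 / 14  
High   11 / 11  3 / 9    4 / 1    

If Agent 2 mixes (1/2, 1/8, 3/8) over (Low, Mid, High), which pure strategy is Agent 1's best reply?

Mid

Agent 1's best reply maximizes expected payoff against the mix.
Low: (1/2)·16 + (1/8)·5 + (3/8)·8 = 93/8
Mid: (1/2)·17 + (1/8)·7 + (3/8)·18 = 129/8
High: (1/2)·11 + (1/8)·3 + (3/8)·4 = 59/8
Highest expected payoff is 129/8, from Mid.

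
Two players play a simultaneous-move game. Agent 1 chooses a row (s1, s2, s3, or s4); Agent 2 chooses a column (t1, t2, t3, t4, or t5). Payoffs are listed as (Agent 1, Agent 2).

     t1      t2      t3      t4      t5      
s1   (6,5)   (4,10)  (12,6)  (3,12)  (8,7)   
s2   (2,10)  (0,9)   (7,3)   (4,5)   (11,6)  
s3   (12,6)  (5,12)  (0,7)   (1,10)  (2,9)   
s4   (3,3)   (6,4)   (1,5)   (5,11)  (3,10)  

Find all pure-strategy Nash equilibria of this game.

A profile is a Nash equilibrium when each player is best-responding to the other.
Agent 1's best responses — vs t1: s3 (payoff 12); vs t2: s4 (payoff 6); vs t3: s1 (payoff 12); vs t4: s4 (payoff 5); vs t5: s2 (payoff 11).
Agent 2's best responses — vs s1: t4 (payoff 12); vs s2: t1 (payoff 10); vs s3: t2 (payoff 12); vs s4: t4 (payoff 11).
The only mutual best response is (s4, t4); neither player gains by switching there.

(s4, t4)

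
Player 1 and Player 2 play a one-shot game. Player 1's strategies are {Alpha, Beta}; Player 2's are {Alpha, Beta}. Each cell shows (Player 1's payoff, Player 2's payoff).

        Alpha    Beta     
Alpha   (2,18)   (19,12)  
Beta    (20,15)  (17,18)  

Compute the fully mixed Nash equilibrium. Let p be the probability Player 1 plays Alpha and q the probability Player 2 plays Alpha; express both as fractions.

p = 1/3, q = 1/10

In a mixed NE each player is indifferent between their pure strategies, so the opponent's mix sets the indifference.
Player 2 indifferent between Alpha and Beta: p·18 + (1−p)·15 = p·12 + (1−p)·18 ⟹ 15 + 3p = 18 + (-6)p ⟹ p = 1/3.
Player 1 indifferent between Alpha and Beta: q·2 + (1−q)·19 = q·20 + (1−q)·17 ⟹ 19 + (-17)q = 17 + 3q ⟹ q = 1/10.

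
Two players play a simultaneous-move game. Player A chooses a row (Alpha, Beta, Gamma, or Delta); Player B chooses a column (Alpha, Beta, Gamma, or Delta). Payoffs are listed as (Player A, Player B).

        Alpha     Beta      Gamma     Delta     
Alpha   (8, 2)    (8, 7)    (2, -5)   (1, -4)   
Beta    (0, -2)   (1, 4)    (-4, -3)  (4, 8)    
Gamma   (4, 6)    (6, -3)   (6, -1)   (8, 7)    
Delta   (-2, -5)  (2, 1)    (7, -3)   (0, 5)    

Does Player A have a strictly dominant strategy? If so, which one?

None

Check whether one of Player A's strategies beats all alternatives regardless of what the opponent does.
Alpha is not dominant: against Gamma, Gamma gives 6 > 2.
Beta is not dominant: against Alpha, Alpha gives 8 > 0.
Gamma is not dominant: against Alpha, Alpha gives 8 > 4.
Delta is not dominant: against Alpha, Alpha gives 8 > -2.
No single strategy is best against every opponent action.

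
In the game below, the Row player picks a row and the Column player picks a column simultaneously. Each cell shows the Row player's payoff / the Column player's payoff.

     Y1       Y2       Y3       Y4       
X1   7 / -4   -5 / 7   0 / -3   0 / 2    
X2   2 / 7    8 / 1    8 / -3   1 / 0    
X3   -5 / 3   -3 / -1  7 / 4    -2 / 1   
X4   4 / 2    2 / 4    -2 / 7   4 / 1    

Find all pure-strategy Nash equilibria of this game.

Find each player's best response to every opponent strategy; NE are the intersections.
The Row player's best responses — vs Y1: X1 (payoff 7); vs Y2: X2 (payoff 8); vs Y3: X2 (payoff 8); vs Y4: X4 (payoff 4).
The Column player's best responses — vs X1: Y2 (payoff 7); vs X2: Y1 (payoff 7); vs X3: Y3 (payoff 4); vs X4: Y3 (payoff 7).
No cell has both players best-responding. For instance, the Row player's best reply to Y3 is X2, but against X2 the Column player prefers Y1 over Y3.

There is no pure-strategy Nash equilibrium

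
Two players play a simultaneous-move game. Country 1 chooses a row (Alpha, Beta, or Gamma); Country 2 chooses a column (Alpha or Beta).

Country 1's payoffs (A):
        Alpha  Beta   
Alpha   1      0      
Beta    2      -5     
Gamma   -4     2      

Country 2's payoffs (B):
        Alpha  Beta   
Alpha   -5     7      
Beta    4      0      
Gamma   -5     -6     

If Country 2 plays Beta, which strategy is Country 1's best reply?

With Country 2 fixed at Beta, Country 1's payoffs are: Alpha → 0, Beta → -5, Gamma → 2.
The maximum is 2, achieved by Gamma.

Gamma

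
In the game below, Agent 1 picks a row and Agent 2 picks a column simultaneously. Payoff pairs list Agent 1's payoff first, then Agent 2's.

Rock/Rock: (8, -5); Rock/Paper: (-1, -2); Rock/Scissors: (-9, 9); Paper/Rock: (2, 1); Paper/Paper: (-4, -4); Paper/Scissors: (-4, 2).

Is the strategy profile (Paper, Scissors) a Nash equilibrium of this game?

Holding Agent 2 at Scissors: Agent 1 gets -4 from Paper, versus -9 from Rock. No profitable deviation for Agent 1.
Holding Agent 1 at Paper: Agent 2 gets 2 from Scissors, versus 1 from Rock, -4 from Paper. No profitable deviation for Agent 2 either.

Yes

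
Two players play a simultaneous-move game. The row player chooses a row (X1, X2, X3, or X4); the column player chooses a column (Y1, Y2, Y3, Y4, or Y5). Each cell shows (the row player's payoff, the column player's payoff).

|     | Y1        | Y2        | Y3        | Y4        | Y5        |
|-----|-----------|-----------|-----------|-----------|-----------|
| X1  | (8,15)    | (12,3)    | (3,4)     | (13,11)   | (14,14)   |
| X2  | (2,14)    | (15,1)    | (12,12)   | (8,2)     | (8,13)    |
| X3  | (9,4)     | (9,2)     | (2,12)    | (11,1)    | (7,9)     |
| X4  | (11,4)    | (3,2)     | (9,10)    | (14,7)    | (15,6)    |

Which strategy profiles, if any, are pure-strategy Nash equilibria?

Check mutual best responses: a cell is a NE iff neither player can gain by unilaterally deviating.
The row player's best responses — vs Y1: X4 (payoff 11); vs Y2: X2 (payoff 15); vs Y3: X2 (payoff 12); vs Y4: X4 (payoff 14); vs Y5: X4 (payoff 15).
The column player's best responses — vs X1: Y1 (payoff 15); vs X2: Y1 (payoff 14); vs X3: Y3 (payoff 12); vs X4: Y3 (payoff 10).
No cell has both players best-responding. For instance, the row player's best reply to Y4 is X4, but against X4 the column player prefers Y3 over Y4.

There is no pure-strategy Nash equilibrium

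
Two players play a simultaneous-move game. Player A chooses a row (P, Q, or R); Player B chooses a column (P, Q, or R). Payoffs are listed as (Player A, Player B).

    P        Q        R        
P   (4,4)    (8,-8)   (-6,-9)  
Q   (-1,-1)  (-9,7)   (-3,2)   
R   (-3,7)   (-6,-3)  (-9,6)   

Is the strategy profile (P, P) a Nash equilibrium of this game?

Yes

Holding Player B at P: Player A gets 4 from P, versus -1 from Q, -3 from R. No profitable deviation for Player A.
Holding Player A at P: Player B gets 4 from P, versus -8 from Q, -9 from R. No profitable deviation for Player B either.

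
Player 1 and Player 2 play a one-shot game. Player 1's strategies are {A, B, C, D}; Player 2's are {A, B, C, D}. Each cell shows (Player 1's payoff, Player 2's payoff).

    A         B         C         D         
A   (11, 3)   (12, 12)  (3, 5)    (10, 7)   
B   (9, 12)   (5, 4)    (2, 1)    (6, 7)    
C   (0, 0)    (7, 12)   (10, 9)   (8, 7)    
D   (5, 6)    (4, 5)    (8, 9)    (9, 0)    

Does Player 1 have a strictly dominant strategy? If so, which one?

Check whether one of Player 1's strategies beats all alternatives regardless of what the opponent does.
A is not dominant: against C, C gives 10 > 3.
B is not dominant: against A, A gives 11 > 9.
C is not dominant: against A, A gives 11 > 0.
D is not dominant: against A, A gives 11 > 5.
No single strategy is best against every opponent action.

None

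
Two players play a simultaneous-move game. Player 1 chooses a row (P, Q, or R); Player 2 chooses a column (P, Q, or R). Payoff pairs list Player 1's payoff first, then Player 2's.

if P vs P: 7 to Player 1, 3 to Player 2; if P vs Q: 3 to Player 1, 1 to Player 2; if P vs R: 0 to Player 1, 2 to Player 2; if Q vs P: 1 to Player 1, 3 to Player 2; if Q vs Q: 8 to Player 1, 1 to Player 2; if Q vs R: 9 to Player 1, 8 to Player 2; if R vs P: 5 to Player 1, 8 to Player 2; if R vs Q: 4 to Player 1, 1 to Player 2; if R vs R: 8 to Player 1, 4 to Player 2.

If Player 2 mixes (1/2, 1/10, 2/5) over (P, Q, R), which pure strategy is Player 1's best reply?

Player 1's best reply maximizes expected payoff against the mix.
P: (1/2)·7 + (1/10)·3 + (2/5)·0 = 19/5
Q: (1/2)·1 + (1/10)·8 + (2/5)·9 = 49/10
R: (1/2)·5 + (1/10)·4 + (2/5)·8 = 61/10
Highest expected payoff is 61/10, from R.

R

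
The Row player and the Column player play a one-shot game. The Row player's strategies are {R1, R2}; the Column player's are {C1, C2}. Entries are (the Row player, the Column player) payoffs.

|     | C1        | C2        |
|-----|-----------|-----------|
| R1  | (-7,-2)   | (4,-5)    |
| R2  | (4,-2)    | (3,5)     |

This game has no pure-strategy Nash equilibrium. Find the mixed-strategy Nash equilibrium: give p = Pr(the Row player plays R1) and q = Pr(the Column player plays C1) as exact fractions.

In a mixed NE each player is indifferent between their pure strategies, so the opponent's mix sets the indifference.
The Column player indifferent between C1 and C2: p·(-2) + (1−p)·(-2) = p·(-5) + (1−p)·5 ⟹ (-2) + 0p = 5 + (-10)p ⟹ p = 7/10.
The Row player indifferent between R1 and R2: q·(-7) + (1−q)·4 = q·4 + (1−q)·3 ⟹ 4 + (-11)q = 3 + 1q ⟹ q = 1/12.

p = 7/10, q = 1/12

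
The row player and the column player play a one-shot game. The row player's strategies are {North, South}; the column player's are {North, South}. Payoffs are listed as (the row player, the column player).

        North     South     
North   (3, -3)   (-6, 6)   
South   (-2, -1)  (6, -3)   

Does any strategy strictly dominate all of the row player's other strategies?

None

A strategy is strictly dominant if it gives the row player a strictly higher payoff than every other strategy, against every choice by the opponent.
North is not dominant: against South, South gives 6 > -6.
South is not dominant: against North, North gives 3 > -2.
No single strategy is best against every opponent action.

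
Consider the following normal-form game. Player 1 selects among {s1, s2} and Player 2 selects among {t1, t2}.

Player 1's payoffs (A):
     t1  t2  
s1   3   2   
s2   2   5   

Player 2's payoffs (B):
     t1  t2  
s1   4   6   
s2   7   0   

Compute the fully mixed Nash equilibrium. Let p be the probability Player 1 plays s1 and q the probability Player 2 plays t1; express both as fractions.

p = 7/9, q = 3/4

Each player's mixing probability is pinned down by making the *other* player indifferent.
Player 2 indifferent between t1 and t2: p·4 + (1−p)·7 = p·6 + (1−p)·0 ⟹ 7 + (-3)p = 0 + 6p ⟹ p = 7/9.
Player 1 indifferent between s1 and s2: q·3 + (1−q)·2 = q·2 + (1−q)·5 ⟹ 2 + 1q = 5 + (-3)q ⟹ q = 3/4.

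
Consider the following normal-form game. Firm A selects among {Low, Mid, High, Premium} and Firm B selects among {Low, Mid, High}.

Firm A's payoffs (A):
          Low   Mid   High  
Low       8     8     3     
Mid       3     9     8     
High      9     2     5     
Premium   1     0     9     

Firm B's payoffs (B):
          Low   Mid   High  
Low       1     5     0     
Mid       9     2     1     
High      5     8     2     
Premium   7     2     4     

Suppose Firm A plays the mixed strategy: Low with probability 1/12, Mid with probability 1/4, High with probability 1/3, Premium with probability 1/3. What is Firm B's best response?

Low

Compute Firm B's expected payoff from each pure strategy against the given mix.
Low: (1/12)·1 + (1/4)·9 + (1/3)·5 + (1/3)·7 = 19/3
Mid: (1/12)·5 + (1/4)·2 + (1/3)·8 + (1/3)·2 = 17/4
High: (1/12)·0 + (1/4)·1 + (1/3)·2 + (1/3)·4 = 9/4
Highest expected payoff is 19/3, from Low.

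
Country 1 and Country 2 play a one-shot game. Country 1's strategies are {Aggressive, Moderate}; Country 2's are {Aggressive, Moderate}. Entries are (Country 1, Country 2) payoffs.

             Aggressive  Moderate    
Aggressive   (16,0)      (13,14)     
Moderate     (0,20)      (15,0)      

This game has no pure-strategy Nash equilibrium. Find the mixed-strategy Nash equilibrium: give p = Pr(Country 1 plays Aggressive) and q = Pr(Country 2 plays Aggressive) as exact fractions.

In a mixed NE each player is indifferent between their pure strategies, so the opponent's mix sets the indifference.
Country 2 indifferent between Aggressive and Moderate: p·0 + (1−p)·20 = p·14 + (1−p)·0 ⟹ 20 + (-20)p = 0 + 14p ⟹ p = 10/17.
Country 1 indifferent between Aggressive and Moderate: q·16 + (1−q)·13 = q·0 + (1−q)·15 ⟹ 13 + 3q = 15 + (-15)q ⟹ q = 1/9.

p = 10/17, q = 1/9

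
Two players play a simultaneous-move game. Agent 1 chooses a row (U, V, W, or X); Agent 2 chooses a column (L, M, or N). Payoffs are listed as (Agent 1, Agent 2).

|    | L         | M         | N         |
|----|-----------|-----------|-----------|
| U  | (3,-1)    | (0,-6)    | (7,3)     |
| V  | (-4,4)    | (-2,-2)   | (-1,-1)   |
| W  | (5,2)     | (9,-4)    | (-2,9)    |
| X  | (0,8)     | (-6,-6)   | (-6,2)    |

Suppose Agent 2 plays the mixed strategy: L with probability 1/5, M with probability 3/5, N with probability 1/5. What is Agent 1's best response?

Compute Agent 1's expected payoff from each pure strategy against the given mix.
U: (1/5)·3 + (3/5)·0 + (1/5)·7 = 2
V: (1/5)·(-4) + (3/5)·(-2) + (1/5)·(-1) = -11/5
W: (1/5)·5 + (3/5)·9 + (1/5)·(-2) = 6
X: (1/5)·0 + (3/5)·(-6) + (1/5)·(-6) = -24/5
Highest expected payoff is 6, from W.

W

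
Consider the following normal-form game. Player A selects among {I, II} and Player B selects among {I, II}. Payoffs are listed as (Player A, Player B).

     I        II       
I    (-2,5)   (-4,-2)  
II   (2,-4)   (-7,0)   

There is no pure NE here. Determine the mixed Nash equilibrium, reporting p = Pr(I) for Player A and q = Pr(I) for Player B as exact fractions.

In a mixed NE each player is indifferent between their pure strategies, so the opponent's mix sets the indifference.
Player B indifferent between I and II: p·5 + (1−p)·(-4) = p·(-2) + (1−p)·0 ⟹ (-4) + 9p = 0 + (-2)p ⟹ p = 4/11.
Player A indifferent between I and II: q·(-2) + (1−q)·(-4) = q·2 + (1−q)·(-7) ⟹ (-4) + 2q = (-7) + 9q ⟹ q = 3/7.

p = 4/11, q = 3/7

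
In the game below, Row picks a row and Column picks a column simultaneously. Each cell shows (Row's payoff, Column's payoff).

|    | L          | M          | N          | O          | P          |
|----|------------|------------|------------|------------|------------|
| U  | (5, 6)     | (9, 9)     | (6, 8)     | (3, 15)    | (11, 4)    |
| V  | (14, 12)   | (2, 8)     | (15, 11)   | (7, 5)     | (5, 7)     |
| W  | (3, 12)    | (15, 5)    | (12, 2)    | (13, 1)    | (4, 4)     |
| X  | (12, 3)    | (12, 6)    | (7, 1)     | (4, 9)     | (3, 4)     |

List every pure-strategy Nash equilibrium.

Find each player's best response to every opponent strategy; NE are the intersections.
Row's best responses — vs L: V (payoff 14); vs M: W (payoff 15); vs N: V (payoff 15); vs O: W (payoff 13); vs P: U (payoff 11).
Column's best responses — vs U: O (payoff 15); vs V: L (payoff 12); vs W: L (payoff 12); vs X: O (payoff 9).
The only mutual best response is (V, L); neither player gains by switching there.

(V, L)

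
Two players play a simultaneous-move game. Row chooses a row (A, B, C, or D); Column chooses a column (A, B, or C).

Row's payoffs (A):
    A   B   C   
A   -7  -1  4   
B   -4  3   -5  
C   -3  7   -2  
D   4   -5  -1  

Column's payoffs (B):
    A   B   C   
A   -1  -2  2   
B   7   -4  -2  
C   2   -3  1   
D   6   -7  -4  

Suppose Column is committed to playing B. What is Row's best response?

C

With Column fixed at B, Row's payoffs are: A → -1, B → 3, C → 7, D → -5.
The maximum is 7, achieved by C.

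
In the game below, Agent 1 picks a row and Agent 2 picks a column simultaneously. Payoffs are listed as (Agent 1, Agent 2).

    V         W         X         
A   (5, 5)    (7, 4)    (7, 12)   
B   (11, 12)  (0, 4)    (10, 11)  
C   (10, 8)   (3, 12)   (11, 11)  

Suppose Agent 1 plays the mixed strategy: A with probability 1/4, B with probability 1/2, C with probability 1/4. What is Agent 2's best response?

Compute Agent 2's expected payoff from each pure strategy against the given mix.
V: (1/4)·5 + (1/2)·12 + (1/4)·8 = 37/4
W: (1/4)·4 + (1/2)·4 + (1/4)·12 = 6
X: (1/4)·12 + (1/2)·11 + (1/4)·11 = 45/4
Highest expected payoff is 45/4, from X.

X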